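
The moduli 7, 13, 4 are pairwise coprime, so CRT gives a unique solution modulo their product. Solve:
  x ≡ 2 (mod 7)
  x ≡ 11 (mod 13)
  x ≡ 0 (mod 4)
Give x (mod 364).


Moduli 7, 13, 4 are pairwise coprime; by CRT there is a unique solution modulo M = 7 · 13 · 4 = 364.
Solve pairwise, accumulating the modulus:
  Start with x ≡ 2 (mod 7).
  Combine with x ≡ 11 (mod 13): since gcd(7, 13) = 1, we get a unique residue mod 91.
    Write x = 2 + 7·t and substitute into x ≡ 11 (mod 13): 7·t ≡ 11 − 2 = 9 (mod 13).
    The inverse of 7 mod 13 is 2 (since 7·2 = 14 = 1·13 + 1), so t ≡ 2·9 = 18 ≡ 5 (mod 13).
    Then x = 2 + 7·5 = 37, valid modulo lcm(7, 13) = 91: x ≡ 37 (mod 91).
  Combine with x ≡ 0 (mod 4): since gcd(91, 4) = 1, we get a unique residue mod 364.
    Write x = 37 + 91·t and substitute into x ≡ 0 (mod 4): 91·t ≡ 0 − 37 = -37 (mod 4).
    Reduce coefficients mod 4: 3·t ≡ 3 (mod 4).
    The inverse of 3 mod 4 is 3 (since 3·3 = 9 = 2·4 + 1), so t ≡ 3·3 = 9 ≡ 1 (mod 4).
    Then x = 37 + 91·1 = 128, valid modulo lcm(91, 4) = 364: x ≡ 128 (mod 364).
Verify: 128 mod 7 = 2 ✓, 128 mod 13 = 11 ✓, 128 mod 4 = 0 ✓.

x ≡ 128 (mod 364).


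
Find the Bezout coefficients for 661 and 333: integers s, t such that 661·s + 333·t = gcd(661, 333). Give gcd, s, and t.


Euclidean algorithm on (661, 333) — divide until remainder is 0:
  661 = 1 · 333 + 328
  333 = 1 · 328 + 5
  328 = 65 · 5 + 3
  5 = 1 · 3 + 2
  3 = 1 · 2 + 1
  2 = 2 · 1 + 0
gcd(661, 333) = 1.
Track Bezout coefficients alongside the remainders: start with r₀ = 661 = a·1 + b·0 (s = 1, t = 0) and r₁ = 333 = a·0 + b·1 (s = 0, t = 1); each new remainder r_{k+1} = r_{k-1} − q_k·r_k inherits s_{k+1} = s_{k-1} − q_k·s_k, t_{k+1} = t_{k-1} − q_k·t_k, so r_k = a·s_k + b·t_k at every step:
  q = 1: r = 328, s = 1 − 1·0 = 1, t = 0 − 1·1 = -1  (check: 661·1 + 333·(-1) = 328)
  q = 1: r = 5, s = 0 − 1·1 = -1, t = 1 − 1·(-1) = 2  (check: 661·(-1) + 333·2 = 5)
  q = 65: r = 3, s = 1 − 65·(-1) = 66, t = -1 − 65·2 = -131  (check: 661·66 + 333·(-131) = 3)
  q = 1: r = 2, s = -1 − 1·66 = -67, t = 2 − 1·(-131) = 133  (check: 661·(-67) + 333·133 = 2)
  q = 1: r = 1, s = 66 − 1·(-67) = 133, t = -131 − 1·133 = -264  (check: 661·133 + 333·(-264) = 1)
The row with r = 1 (the gcd) gives the Bezout coefficients s = 133, t = -264.
Result: 661 · (133) + 333 · (-264) = 1.

gcd(661, 333) = 1; s = 133, t = -264 (check: 661·133 + 333·(-264) = 1).


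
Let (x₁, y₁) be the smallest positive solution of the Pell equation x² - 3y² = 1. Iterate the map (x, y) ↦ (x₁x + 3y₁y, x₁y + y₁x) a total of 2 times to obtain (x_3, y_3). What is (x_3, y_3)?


Step 1: Find the fundamental solution (x₁, y₁) of x² - 3y² = 1.
  Expand √3 as a continued fraction. a₀ = ⌊√3⌋ = 1; iterate m_{k+1} = d_k·a_k − m_k, d_{k+1} = (3 − m_{k+1}²)/d_k, a_{k+1} = ⌊(a₀ + m_{k+1})/d_{k+1}⌋ (starting m₀ = 0, d₀ = 1), with convergents p_k = a_k·p_{k-1} + p_{k-2}, q_k = a_k·q_{k-1} + q_{k-2} (p₋₁ = 1, q₋₁ = 0):
  k = 0: a₀ = 1; p₀/q₀ = 1/1; p₀² − 3·q₀² = 1 − 3 = -2.
  k = 1: m = 1, d = 2, a = ⌊(1 + 1)/2⌋ = 1; p/q = (1·1 + 1)/(1·1 + 0) = 2/1; p² − 3·q² = 4 − 3 = 1.
  The first convergent with p² − 3·q² = 1 gives the fundamental solution (x₁, y₁) = (2, 1).
Step 2: Apply the recurrence (x_{n+1}, y_{n+1}) = (x₁x_n + 3y₁y_n, x₁y_n + y₁x_n) repeatedly.
  From (x_1, y_1) = (2, 1): x_2 = 2·2 + 3·1·1 = 7; y_2 = 2·1 + 1·2 = 4.
  From (x_2, y_2) = (7, 4): x_3 = 2·7 + 3·1·4 = 26; y_3 = 2·4 + 1·7 = 15.
Step 3: Verify x_3² - 3·y_3² = 676 - 675 = 1 (should be 1). ✓

(x_1, y_1) = (2, 1); (x_3, y_3) = (26, 15).


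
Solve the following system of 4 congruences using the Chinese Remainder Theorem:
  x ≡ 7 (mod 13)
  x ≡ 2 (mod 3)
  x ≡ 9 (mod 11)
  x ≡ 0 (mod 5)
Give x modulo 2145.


Product of moduli M = 13 · 3 · 11 · 5 = 2145.
Merge one congruence at a time:
  Start: x ≡ 7 (mod 13).
  Combine with x ≡ 2 (mod 3); new modulus lcm = 39.
    Write x = 7 + 13·t and substitute into x ≡ 2 (mod 3): 13·t ≡ 2 − 7 = -5 (mod 3).
    Reduce coefficients mod 3: 1·t ≡ 1 (mod 3).
    So t ≡ 1 (mod 3).
    Then x = 7 + 13·1 = 20, valid modulo lcm(13, 3) = 39: x ≡ 20 (mod 39).
  Combine with x ≡ 9 (mod 11); new modulus lcm = 429.
    Write x = 20 + 39·t and substitute into x ≡ 9 (mod 11): 39·t ≡ 9 − 20 = -11 (mod 11).
    Reduce coefficients mod 11: 6·t ≡ 0 (mod 11).
    The inverse of 6 mod 11 is 2 (since 6·2 = 12 = 1·11 + 1), so t ≡ 2·0 = 0 ≡ 0 (mod 11).
    Then x = 20 + 39·0 = 20, valid modulo lcm(39, 11) = 429: x ≡ 20 (mod 429).
  Combine with x ≡ 0 (mod 5); new modulus lcm = 2145.
    Write x = 20 + 429·t and substitute into x ≡ 0 (mod 5): 429·t ≡ 0 − 20 = -20 (mod 5).
    Reduce coefficients mod 5: 4·t ≡ 0 (mod 5).
    The inverse of 4 mod 5 is 4 (since 4·4 = 16 = 3·5 + 1), so t ≡ 4·0 = 0 ≡ 0 (mod 5).
    Then x = 20 + 429·0 = 20, valid modulo lcm(429, 5) = 2145: x ≡ 20 (mod 2145).
Verify against each original: 20 mod 13 = 7, 20 mod 3 = 2, 20 mod 11 = 9, 20 mod 5 = 0.

x ≡ 20 (mod 2145).


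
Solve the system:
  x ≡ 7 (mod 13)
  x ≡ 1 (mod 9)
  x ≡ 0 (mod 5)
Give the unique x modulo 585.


Moduli 13, 9, 5 are pairwise coprime; by CRT there is a unique solution modulo M = 13 · 9 · 5 = 585.
Solve pairwise, accumulating the modulus:
  Start with x ≡ 7 (mod 13).
  Combine with x ≡ 1 (mod 9): since gcd(13, 9) = 1, we get a unique residue mod 117.
    Write x = 7 + 13·t and substitute into x ≡ 1 (mod 9): 13·t ≡ 1 − 7 = -6 (mod 9).
    Reduce coefficients mod 9: 4·t ≡ 3 (mod 9).
    The inverse of 4 mod 9 is 7 (since 4·7 = 28 = 3·9 + 1), so t ≡ 7·3 = 21 ≡ 3 (mod 9).
    Then x = 7 + 13·3 = 46, valid modulo lcm(13, 9) = 117: x ≡ 46 (mod 117).
  Combine with x ≡ 0 (mod 5): since gcd(117, 5) = 1, we get a unique residue mod 585.
    Write x = 46 + 117·t and substitute into x ≡ 0 (mod 5): 117·t ≡ 0 − 46 = -46 (mod 5).
    Reduce coefficients mod 5: 2·t ≡ 4 (mod 5).
    The inverse of 2 mod 5 is 3 (since 2·3 = 6 = 1·5 + 1), so t ≡ 3·4 = 12 ≡ 2 (mod 5).
    Then x = 46 + 117·2 = 280, valid modulo lcm(117, 5) = 585: x ≡ 280 (mod 585).
Verify: 280 mod 13 = 7 ✓, 280 mod 9 = 1 ✓, 280 mod 5 = 0 ✓.

x ≡ 280 (mod 585).


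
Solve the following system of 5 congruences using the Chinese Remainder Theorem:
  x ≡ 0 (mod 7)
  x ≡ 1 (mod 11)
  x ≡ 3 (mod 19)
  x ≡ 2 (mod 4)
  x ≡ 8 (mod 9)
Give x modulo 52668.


Product of moduli M = 7 · 11 · 19 · 4 · 9 = 52668.
Merge one congruence at a time:
  Start: x ≡ 0 (mod 7).
  Combine with x ≡ 1 (mod 11); new modulus lcm = 77.
    Write x = 0 + 7·t and substitute into x ≡ 1 (mod 11): 7·t ≡ 1 − 0 = 1 (mod 11).
    The inverse of 7 mod 11 is 8 (since 7·8 = 56 = 5·11 + 1), so t ≡ 8·1 = 8 ≡ 8 (mod 11).
    Then x = 0 + 7·8 = 56, valid modulo lcm(7, 11) = 77: x ≡ 56 (mod 77).
  Combine with x ≡ 3 (mod 19); new modulus lcm = 1463.
    Write x = 56 + 77·t and substitute into x ≡ 3 (mod 19): 77·t ≡ 3 − 56 = -53 (mod 19).
    Reduce coefficients mod 19: 1·t ≡ 4 (mod 19).
    So t ≡ 4 (mod 19).
    Then x = 56 + 77·4 = 364, valid modulo lcm(77, 19) = 1463: x ≡ 364 (mod 1463).
  Combine with x ≡ 2 (mod 4); new modulus lcm = 5852.
    Write x = 364 + 1463·t and substitute into x ≡ 2 (mod 4): 1463·t ≡ 2 − 364 = -362 (mod 4).
    Reduce coefficients mod 4: 3·t ≡ 2 (mod 4).
    The inverse of 3 mod 4 is 3 (since 3·3 = 9 = 2·4 + 1), so t ≡ 3·2 = 6 ≡ 2 (mod 4).
    Then x = 364 + 1463·2 = 3290, valid modulo lcm(1463, 4) = 5852: x ≡ 3290 (mod 5852).
  Combine with x ≡ 8 (mod 9); new modulus lcm = 52668.
    Write x = 3290 + 5852·t and substitute into x ≡ 8 (mod 9): 5852·t ≡ 8 − 3290 = -3282 (mod 9).
    Reduce coefficients mod 9: 2·t ≡ 3 (mod 9).
    The inverse of 2 mod 9 is 5 (since 2·5 = 10 = 1·9 + 1), so t ≡ 5·3 = 15 ≡ 6 (mod 9).
    Then x = 3290 + 5852·6 = 38402, valid modulo lcm(5852, 9) = 52668: x ≡ 38402 (mod 52668).
Verify against each original: 38402 mod 7 = 0, 38402 mod 11 = 1, 38402 mod 19 = 3, 38402 mod 4 = 2, 38402 mod 9 = 8.

x ≡ 38402 (mod 52668).


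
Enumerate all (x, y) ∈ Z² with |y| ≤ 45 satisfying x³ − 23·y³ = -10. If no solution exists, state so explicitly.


The equation is x³ - 23y³ = -10. For fixed y, x³ = 23·y³ − 10, so a solution requires the RHS to be a perfect cube.
Strategy: iterate y from -45 to 45, compute RHS = 23·y³ − 10, and check whether it is a (positive or negative) perfect cube.
Check small values of y:
  y = 0: RHS = -10 is not a perfect cube.
  y = 1: RHS = 13 is not a perfect cube.
  y = -1: RHS = -33 is not a perfect cube.
  y = 2: RHS = 174 is not a perfect cube.
  y = -2: RHS = -194 is not a perfect cube.
  y = 3: RHS = 611 is not a perfect cube.
  y = -3: RHS = -631 is not a perfect cube.
Continuing the search up to |y| = 45 finds no solutions either.
No (x, y) in the scanned range satisfies the equation.

No integer solutions with |y| ≤ 45.


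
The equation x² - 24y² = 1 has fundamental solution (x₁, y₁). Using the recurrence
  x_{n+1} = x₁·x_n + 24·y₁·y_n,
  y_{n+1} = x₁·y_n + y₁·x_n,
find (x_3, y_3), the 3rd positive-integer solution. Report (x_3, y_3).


Step 1: Find the fundamental solution (x₁, y₁) of x² - 24y² = 1.
  Expand √24 as a continued fraction. a₀ = ⌊√24⌋ = 4; iterate m_{k+1} = d_k·a_k − m_k, d_{k+1} = (24 − m_{k+1}²)/d_k, a_{k+1} = ⌊(a₀ + m_{k+1})/d_{k+1}⌋ (starting m₀ = 0, d₀ = 1), with convergents p_k = a_k·p_{k-1} + p_{k-2}, q_k = a_k·q_{k-1} + q_{k-2} (p₋₁ = 1, q₋₁ = 0):
  k = 0: a₀ = 4; p₀/q₀ = 4/1; p₀² − 24·q₀² = 16 − 24 = -8.
  k = 1: m = 4, d = 8, a = ⌊(4 + 4)/8⌋ = 1; p/q = (1·4 + 1)/(1·1 + 0) = 5/1; p² − 24·q² = 25 − 24 = 1.
  The first convergent with p² − 24·q² = 1 gives the fundamental solution (x₁, y₁) = (5, 1).
Step 2: Apply the recurrence (x_{n+1}, y_{n+1}) = (x₁x_n + 24y₁y_n, x₁y_n + y₁x_n) repeatedly.
  From (x_1, y_1) = (5, 1): x_2 = 5·5 + 24·1·1 = 49; y_2 = 5·1 + 1·5 = 10.
  From (x_2, y_2) = (49, 10): x_3 = 5·49 + 24·1·10 = 485; y_3 = 5·10 + 1·49 = 99.
Step 3: Verify x_3² - 24·y_3² = 235225 - 235224 = 1 (should be 1). ✓

(x_1, y_1) = (5, 1); (x_3, y_3) = (485, 99).


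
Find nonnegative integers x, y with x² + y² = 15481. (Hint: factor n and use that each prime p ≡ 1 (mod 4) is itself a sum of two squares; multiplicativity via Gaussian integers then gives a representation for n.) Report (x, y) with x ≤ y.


Step 1: Factor n = 15481 = 113 · 137.
Step 2: Check the mod-4 condition on each prime factor: 113 ≡ 1 (mod 4), exponent 1; 137 ≡ 1 (mod 4), exponent 1.
All primes ≡ 3 (mod 4) appear to even exponent (or don't appear), so by the two-squares theorem n IS expressible as a sum of two squares.
Step 3: Build a representation. Here n = 113 · 137 is a product of primes ≡ 1 (mod 4). Each prime p ≡ 1 (mod 4) is itself a sum of two squares; find a² by testing p − a² for a perfect square:
  113: 113 − 1² = 112, 113 − 2² = 109, 113 − 3² = 104, 113 − 4² = 97, 113 − 5² = 88, 113 − 6² = 77, 113 − 7² = 64 = 8² ⇒ 113 = 7² + 8².
  137: 137 − 1² = 136, 137 − 2² = 133, 137 − 3² = 128, 137 − 4² = 121 = 11² ⇒ 137 = 4² + 11².
  Combine using the Brahmagupta–Fibonacci identity (a² + b²)(c² + d²) = (ac − bd)² + (ad + bc)² = (ac + bd)² + (ad − bc)²:
  113 · 137 = 15481: from (7² + 8²)(4² + 11²), take (7·4 − 8·11, 7·11 + 8·4) = (28 − 88, 77 + 32) = (-60, 109); dropping signs (only squares matter) gives (60, 109); check 60² + 109² = 3600 + 11881 = 15481 ✓.
Step 4: Order so x ≤ y and verify: 60² + 109² = 3600 + 11881 = 15481 = n. ✓

n = 15481 = 60² + 109² (one valid representation with x ≤ y).


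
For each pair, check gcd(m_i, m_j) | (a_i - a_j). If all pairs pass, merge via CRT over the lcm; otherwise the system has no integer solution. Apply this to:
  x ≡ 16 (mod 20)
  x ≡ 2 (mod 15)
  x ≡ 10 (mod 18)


Moduli 20, 15, 18 are not pairwise coprime, so CRT works modulo lcm(m_i) when all pairwise compatibility conditions hold.
Pairwise compatibility: gcd(m_i, m_j) must divide a_i - a_j for every pair.
Merge one congruence at a time:
  Start: x ≡ 16 (mod 20).
  Combine with x ≡ 2 (mod 15): gcd(20, 15) = 5, and 2 - 16 = -14 is NOT divisible by 5.
    ⇒ system is inconsistent (no integer solution).

No solution (the system is inconsistent).


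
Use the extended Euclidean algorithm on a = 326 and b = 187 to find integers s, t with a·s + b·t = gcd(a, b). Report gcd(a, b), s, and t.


Euclidean algorithm on (326, 187) — divide until remainder is 0:
  326 = 1 · 187 + 139
  187 = 1 · 139 + 48
  139 = 2 · 48 + 43
  48 = 1 · 43 + 5
  43 = 8 · 5 + 3
  5 = 1 · 3 + 2
  3 = 1 · 2 + 1
  2 = 2 · 1 + 0
gcd(326, 187) = 1.
Track Bezout coefficients alongside the remainders: start with r₀ = 326 = a·1 + b·0 (s = 1, t = 0) and r₁ = 187 = a·0 + b·1 (s = 0, t = 1); each new remainder r_{k+1} = r_{k-1} − q_k·r_k inherits s_{k+1} = s_{k-1} − q_k·s_k, t_{k+1} = t_{k-1} − q_k·t_k, so r_k = a·s_k + b·t_k at every step:
  q = 1: r = 139, s = 1 − 1·0 = 1, t = 0 − 1·1 = -1  (check: 326·1 + 187·(-1) = 139)
  q = 1: r = 48, s = 0 − 1·1 = -1, t = 1 − 1·(-1) = 2  (check: 326·(-1) + 187·2 = 48)
  q = 2: r = 43, s = 1 − 2·(-1) = 3, t = -1 − 2·2 = -5  (check: 326·3 + 187·(-5) = 43)
  q = 1: r = 5, s = -1 − 1·3 = -4, t = 2 − 1·(-5) = 7  (check: 326·(-4) + 187·7 = 5)
  q = 8: r = 3, s = 3 − 8·(-4) = 35, t = -5 − 8·7 = -61  (check: 326·35 + 187·(-61) = 3)
  q = 1: r = 2, s = -4 − 1·35 = -39, t = 7 − 1·(-61) = 68  (check: 326·(-39) + 187·68 = 2)
  q = 1: r = 1, s = 35 − 1·(-39) = 74, t = -61 − 1·68 = -129  (check: 326·74 + 187·(-129) = 1)
The row with r = 1 (the gcd) gives the Bezout coefficients s = 74, t = -129.
Result: 326 · (74) + 187 · (-129) = 1.

gcd(326, 187) = 1; s = 74, t = -129 (check: 326·74 + 187·(-129) = 1).


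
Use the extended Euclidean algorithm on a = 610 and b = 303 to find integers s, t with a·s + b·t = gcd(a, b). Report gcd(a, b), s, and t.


Euclidean algorithm on (610, 303) — divide until remainder is 0:
  610 = 2 · 303 + 4
  303 = 75 · 4 + 3
  4 = 1 · 3 + 1
  3 = 3 · 1 + 0
gcd(610, 303) = 1.
Track Bezout coefficients alongside the remainders: start with r₀ = 610 = a·1 + b·0 (s = 1, t = 0) and r₁ = 303 = a·0 + b·1 (s = 0, t = 1); each new remainder r_{k+1} = r_{k-1} − q_k·r_k inherits s_{k+1} = s_{k-1} − q_k·s_k, t_{k+1} = t_{k-1} − q_k·t_k, so r_k = a·s_k + b·t_k at every step:
  q = 2: r = 4, s = 1 − 2·0 = 1, t = 0 − 2·1 = -2  (check: 610·1 + 303·(-2) = 4)
  q = 75: r = 3, s = 0 − 75·1 = -75, t = 1 − 75·(-2) = 151  (check: 610·(-75) + 303·151 = 3)
  q = 1: r = 1, s = 1 − 1·(-75) = 76, t = -2 − 1·151 = -153  (check: 610·76 + 303·(-153) = 1)
The row with r = 1 (the gcd) gives the Bezout coefficients s = 76, t = -153.
Result: 610 · (76) + 303 · (-153) = 1.

gcd(610, 303) = 1; s = 76, t = -153 (check: 610·76 + 303·(-153) = 1).


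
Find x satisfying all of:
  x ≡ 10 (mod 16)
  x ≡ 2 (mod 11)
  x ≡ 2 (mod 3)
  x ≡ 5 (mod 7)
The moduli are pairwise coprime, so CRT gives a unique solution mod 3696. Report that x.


Product of moduli M = 16 · 11 · 3 · 7 = 3696.
Merge one congruence at a time:
  Start: x ≡ 10 (mod 16).
  Combine with x ≡ 2 (mod 11); new modulus lcm = 176.
    Write x = 10 + 16·t and substitute into x ≡ 2 (mod 11): 16·t ≡ 2 − 10 = -8 (mod 11).
    Reduce coefficients mod 11: 5·t ≡ 3 (mod 11).
    The inverse of 5 mod 11 is 9 (since 5·9 = 45 = 4·11 + 1), so t ≡ 9·3 = 27 ≡ 5 (mod 11).
    Then x = 10 + 16·5 = 90, valid modulo lcm(16, 11) = 176: x ≡ 90 (mod 176).
  Combine with x ≡ 2 (mod 3); new modulus lcm = 528.
    Write x = 90 + 176·t and substitute into x ≡ 2 (mod 3): 176·t ≡ 2 − 90 = -88 (mod 3).
    Reduce coefficients mod 3: 2·t ≡ 2 (mod 3).
    The inverse of 2 mod 3 is 2 (since 2·2 = 4 = 1·3 + 1), so t ≡ 2·2 = 4 ≡ 1 (mod 3).
    Then x = 90 + 176·1 = 266, valid modulo lcm(176, 3) = 528: x ≡ 266 (mod 528).
  Combine with x ≡ 5 (mod 7); new modulus lcm = 3696.
    Write x = 266 + 528·t and substitute into x ≡ 5 (mod 7): 528·t ≡ 5 − 266 = -261 (mod 7).
    Reduce coefficients mod 7: 3·t ≡ 5 (mod 7).
    The inverse of 3 mod 7 is 5 (since 3·5 = 15 = 2·7 + 1), so t ≡ 5·5 = 25 ≡ 4 (mod 7).
    Then x = 266 + 528·4 = 2378, valid modulo lcm(528, 7) = 3696: x ≡ 2378 (mod 3696).
Verify against each original: 2378 mod 16 = 10, 2378 mod 11 = 2, 2378 mod 3 = 2, 2378 mod 7 = 5.

x ≡ 2378 (mod 3696).


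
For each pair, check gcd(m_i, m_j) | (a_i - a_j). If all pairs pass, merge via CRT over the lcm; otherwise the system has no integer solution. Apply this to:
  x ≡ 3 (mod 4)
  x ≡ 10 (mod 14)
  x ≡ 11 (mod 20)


Moduli 4, 14, 20 are not pairwise coprime, so CRT works modulo lcm(m_i) when all pairwise compatibility conditions hold.
Pairwise compatibility: gcd(m_i, m_j) must divide a_i - a_j for every pair.
Merge one congruence at a time:
  Start: x ≡ 3 (mod 4).
  Combine with x ≡ 10 (mod 14): gcd(4, 14) = 2, and 10 - 3 = 7 is NOT divisible by 2.
    ⇒ system is inconsistent (no integer solution).

No solution (the system is inconsistent).


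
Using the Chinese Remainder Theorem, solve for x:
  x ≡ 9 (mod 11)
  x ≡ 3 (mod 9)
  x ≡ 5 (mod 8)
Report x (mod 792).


Moduli 11, 9, 8 are pairwise coprime; by CRT there is a unique solution modulo M = 11 · 9 · 8 = 792.
Solve pairwise, accumulating the modulus:
  Start with x ≡ 9 (mod 11).
  Combine with x ≡ 3 (mod 9): since gcd(11, 9) = 1, we get a unique residue mod 99.
    Write x = 9 + 11·t and substitute into x ≡ 3 (mod 9): 11·t ≡ 3 − 9 = -6 (mod 9).
    Reduce coefficients mod 9: 2·t ≡ 3 (mod 9).
    The inverse of 2 mod 9 is 5 (since 2·5 = 10 = 1·9 + 1), so t ≡ 5·3 = 15 ≡ 6 (mod 9).
    Then x = 9 + 11·6 = 75, valid modulo lcm(11, 9) = 99: x ≡ 75 (mod 99).
  Combine with x ≡ 5 (mod 8): since gcd(99, 8) = 1, we get a unique residue mod 792.
    Write x = 75 + 99·t and substitute into x ≡ 5 (mod 8): 99·t ≡ 5 − 75 = -70 (mod 8).
    Reduce coefficients mod 8: 3·t ≡ 2 (mod 8).
    The inverse of 3 mod 8 is 3 (since 3·3 = 9 = 1·8 + 1), so t ≡ 3·2 = 6 ≡ 6 (mod 8).
    Then x = 75 + 99·6 = 669, valid modulo lcm(99, 8) = 792: x ≡ 669 (mod 792).
Verify: 669 mod 11 = 9 ✓, 669 mod 9 = 3 ✓, 669 mod 8 = 5 ✓.

x ≡ 669 (mod 792).


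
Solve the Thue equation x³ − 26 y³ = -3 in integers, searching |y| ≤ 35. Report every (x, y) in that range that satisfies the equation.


The equation is x³ - 26y³ = -3. For fixed y, x³ = 26·y³ − 3, so a solution requires the RHS to be a perfect cube.
Strategy: iterate y from -35 to 35, compute RHS = 26·y³ − 3, and check whether it is a (positive or negative) perfect cube.
Check small values of y:
  y = 0: RHS = -3 is not a perfect cube.
  y = 1: RHS = 23 is not a perfect cube.
  y = -1: RHS = -29 is not a perfect cube.
  y = 2: RHS = 205 is not a perfect cube.
  y = -2: RHS = -211 is not a perfect cube.
  y = 3: RHS = 699 is not a perfect cube.
  y = -3: RHS = -705 is not a perfect cube.
Continuing the search up to |y| = 35 finds no solutions either.
No (x, y) in the scanned range satisfies the equation.

No integer solutions with |y| ≤ 35.


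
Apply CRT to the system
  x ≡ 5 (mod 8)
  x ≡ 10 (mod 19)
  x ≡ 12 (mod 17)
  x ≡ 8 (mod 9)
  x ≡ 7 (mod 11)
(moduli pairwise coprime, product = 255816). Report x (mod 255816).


Product of moduli M = 8 · 19 · 17 · 9 · 11 = 255816.
Merge one congruence at a time:
  Start: x ≡ 5 (mod 8).
  Combine with x ≡ 10 (mod 19); new modulus lcm = 152.
    Write x = 5 + 8·t and substitute into x ≡ 10 (mod 19): 8·t ≡ 10 − 5 = 5 (mod 19).
    The inverse of 8 mod 19 is 12 (since 8·12 = 96 = 5·19 + 1), so t ≡ 12·5 = 60 ≡ 3 (mod 19).
    Then x = 5 + 8·3 = 29, valid modulo lcm(8, 19) = 152: x ≡ 29 (mod 152).
  Combine with x ≡ 12 (mod 17); new modulus lcm = 2584.
    Write x = 29 + 152·t and substitute into x ≡ 12 (mod 17): 152·t ≡ 12 − 29 = -17 (mod 17).
    Reduce coefficients mod 17: 16·t ≡ 0 (mod 17).
    The inverse of 16 mod 17 is 16 (since 16·16 = 256 = 15·17 + 1), so t ≡ 16·0 = 0 ≡ 0 (mod 17).
    Then x = 29 + 152·0 = 29, valid modulo lcm(152, 17) = 2584: x ≡ 29 (mod 2584).
  Combine with x ≡ 8 (mod 9); new modulus lcm = 23256.
    Write x = 29 + 2584·t and substitute into x ≡ 8 (mod 9): 2584·t ≡ 8 − 29 = -21 (mod 9).
    Reduce coefficients mod 9: 1·t ≡ 6 (mod 9).
    So t ≡ 6 (mod 9).
    Then x = 29 + 2584·6 = 15533, valid modulo lcm(2584, 9) = 23256: x ≡ 15533 (mod 23256).
  Combine with x ≡ 7 (mod 11); new modulus lcm = 255816.
    Write x = 15533 + 23256·t and substitute into x ≡ 7 (mod 11): 23256·t ≡ 7 − 15533 = -15526 (mod 11).
    Reduce coefficients mod 11: 2·t ≡ 6 (mod 11).
    The inverse of 2 mod 11 is 6 (since 2·6 = 12 = 1·11 + 1), so t ≡ 6·6 = 36 ≡ 3 (mod 11).
    Then x = 15533 + 23256·3 = 85301, valid modulo lcm(23256, 11) = 255816: x ≡ 85301 (mod 255816).
Verify against each original: 85301 mod 8 = 5, 85301 mod 19 = 10, 85301 mod 17 = 12, 85301 mod 9 = 8, 85301 mod 11 = 7.

x ≡ 85301 (mod 255816).


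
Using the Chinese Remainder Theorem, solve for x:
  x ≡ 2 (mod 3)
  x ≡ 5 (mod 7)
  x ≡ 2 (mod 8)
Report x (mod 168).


Moduli 3, 7, 8 are pairwise coprime; by CRT there is a unique solution modulo M = 3 · 7 · 8 = 168.
Solve pairwise, accumulating the modulus:
  Start with x ≡ 2 (mod 3).
  Combine with x ≡ 5 (mod 7): since gcd(3, 7) = 1, we get a unique residue mod 21.
    Write x = 2 + 3·t and substitute into x ≡ 5 (mod 7): 3·t ≡ 5 − 2 = 3 (mod 7).
    The inverse of 3 mod 7 is 5 (since 3·5 = 15 = 2·7 + 1), so t ≡ 5·3 = 15 ≡ 1 (mod 7).
    Then x = 2 + 3·1 = 5, valid modulo lcm(3, 7) = 21: x ≡ 5 (mod 21).
  Combine with x ≡ 2 (mod 8): since gcd(21, 8) = 1, we get a unique residue mod 168.
    Write x = 5 + 21·t and substitute into x ≡ 2 (mod 8): 21·t ≡ 2 − 5 = -3 (mod 8).
    Reduce coefficients mod 8: 5·t ≡ 5 (mod 8).
    The inverse of 5 mod 8 is 5 (since 5·5 = 25 = 3·8 + 1), so t ≡ 5·5 = 25 ≡ 1 (mod 8).
    Then x = 5 + 21·1 = 26, valid modulo lcm(21, 8) = 168: x ≡ 26 (mod 168).
Verify: 26 mod 3 = 2 ✓, 26 mod 7 = 5 ✓, 26 mod 8 = 2 ✓.

x ≡ 26 (mod 168).


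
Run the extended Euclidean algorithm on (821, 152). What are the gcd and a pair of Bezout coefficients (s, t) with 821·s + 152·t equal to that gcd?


Euclidean algorithm on (821, 152) — divide until remainder is 0:
  821 = 5 · 152 + 61
  152 = 2 · 61 + 30
  61 = 2 · 30 + 1
  30 = 30 · 1 + 0
gcd(821, 152) = 1.
Track Bezout coefficients alongside the remainders: start with r₀ = 821 = a·1 + b·0 (s = 1, t = 0) and r₁ = 152 = a·0 + b·1 (s = 0, t = 1); each new remainder r_{k+1} = r_{k-1} − q_k·r_k inherits s_{k+1} = s_{k-1} − q_k·s_k, t_{k+1} = t_{k-1} − q_k·t_k, so r_k = a·s_k + b·t_k at every step:
  q = 5: r = 61, s = 1 − 5·0 = 1, t = 0 − 5·1 = -5  (check: 821·1 + 152·(-5) = 61)
  q = 2: r = 30, s = 0 − 2·1 = -2, t = 1 − 2·(-5) = 11  (check: 821·(-2) + 152·11 = 30)
  q = 2: r = 1, s = 1 − 2·(-2) = 5, t = -5 − 2·11 = -27  (check: 821·5 + 152·(-27) = 1)
The row with r = 1 (the gcd) gives the Bezout coefficients s = 5, t = -27.
Result: 821 · (5) + 152 · (-27) = 1.

gcd(821, 152) = 1; s = 5, t = -27 (check: 821·5 + 152·(-27) = 1).


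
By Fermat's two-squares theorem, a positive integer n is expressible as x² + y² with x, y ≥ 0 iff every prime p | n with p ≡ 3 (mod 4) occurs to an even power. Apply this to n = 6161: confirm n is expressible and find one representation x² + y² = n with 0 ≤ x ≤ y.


Step 1: Factor n = 6161 = 61 · 101.
Step 2: Check the mod-4 condition on each prime factor: 61 ≡ 1 (mod 4), exponent 1; 101 ≡ 1 (mod 4), exponent 1.
All primes ≡ 3 (mod 4) appear to even exponent (or don't appear), so by the two-squares theorem n IS expressible as a sum of two squares.
Step 3: Build a representation. Here n = 61 · 101 is a product of primes ≡ 1 (mod 4). Each prime p ≡ 1 (mod 4) is itself a sum of two squares; find a² by testing p − a² for a perfect square:
  61: 61 − 1² = 60, 61 − 2² = 57, 61 − 3² = 52, 61 − 4² = 45, 61 − 5² = 36 = 6² ⇒ 61 = 5² + 6².
  101: 101 − 1² = 100 = 10² ⇒ 101 = 1² + 10².
  Combine using the Brahmagupta–Fibonacci identity (a² + b²)(c² + d²) = (ac − bd)² + (ad + bc)² = (ac + bd)² + (ad − bc)²:
  61 · 101 = 6161: from (5² + 6²)(1² + 10²), take (5·1 − 6·10, 5·10 + 6·1) = (5 − 60, 50 + 6) = (-55, 56); dropping signs (only squares matter) gives (55, 56); check 55² + 56² = 3025 + 3136 = 6161 ✓.
Step 4: Order so x ≤ y and verify: 55² + 56² = 3025 + 3136 = 6161 = n. ✓

n = 6161 = 55² + 56² (one valid representation with x ≤ y).


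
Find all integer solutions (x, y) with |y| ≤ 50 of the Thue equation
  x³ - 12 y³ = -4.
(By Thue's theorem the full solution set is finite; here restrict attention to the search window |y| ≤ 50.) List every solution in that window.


The equation is x³ - 12y³ = -4. For fixed y, x³ = 12·y³ − 4, so a solution requires the RHS to be a perfect cube.
Strategy: iterate y from -50 to 50, compute RHS = 12·y³ − 4, and check whether it is a (positive or negative) perfect cube.
Check small values of y:
  y = 0: RHS = -4 is not a perfect cube.
  y = 1: RHS = 8 = (2)³ ⇒ x = 2 works.
  y = -1: RHS = -16 is not a perfect cube.
  y = 2: RHS = 92 is not a perfect cube.
  y = -2: RHS = -100 is not a perfect cube.
  y = 3: RHS = 320 is not a perfect cube.
  y = -3: RHS = -328 is not a perfect cube.
Continuing the search up to |y| = 50 finds no further solutions beyond those listed.
Collected solutions: (2, 1).

Solutions (with |y| ≤ 50): (2, 1).


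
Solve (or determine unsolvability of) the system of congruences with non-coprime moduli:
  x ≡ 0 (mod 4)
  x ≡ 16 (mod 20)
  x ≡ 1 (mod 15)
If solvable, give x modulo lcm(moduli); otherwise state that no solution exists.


Moduli 4, 20, 15 are not pairwise coprime, so CRT works modulo lcm(m_i) when all pairwise compatibility conditions hold.
Pairwise compatibility: gcd(m_i, m_j) must divide a_i - a_j for every pair.
Merge one congruence at a time:
  Start: x ≡ 0 (mod 4).
  Combine with x ≡ 16 (mod 20): gcd(4, 20) = 4; 16 - 0 = 16, which IS divisible by 4, so compatible.
    Write x = 0 + 4·t and substitute into x ≡ 16 (mod 20): 4·t ≡ 16 − 0 = 16 (mod 20).
    Divide the congruence (and modulus) by g = 4: 1·t ≡ 4 (mod 5).
    So t ≡ 4 (mod 5).
    Then x = 0 + 4·4 = 16, valid modulo lcm(4, 20) = 20: x ≡ 16 (mod 20).
  Combine with x ≡ 1 (mod 15): gcd(20, 15) = 5; 1 - 16 = -15, which IS divisible by 5, so compatible.
    Write x = 16 + 20·t and substitute into x ≡ 1 (mod 15): 20·t ≡ 1 − 16 = -15 (mod 15).
    Divide the congruence (and modulus) by g = 5: 4·t ≡ -3 (mod 3).
    Reduce coefficients mod 3: 1·t ≡ 0 (mod 3).
    So t ≡ 0 (mod 3).
    Then x = 16 + 20·0 = 16, valid modulo lcm(20, 15) = 60: x ≡ 16 (mod 60).
Verify: 16 mod 4 = 0, 16 mod 20 = 16, 16 mod 15 = 1.

x ≡ 16 (mod 60).


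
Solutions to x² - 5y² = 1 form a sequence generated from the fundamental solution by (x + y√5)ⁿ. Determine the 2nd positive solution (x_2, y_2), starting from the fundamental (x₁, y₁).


Step 1: Find the fundamental solution (x₁, y₁) of x² - 5y² = 1.
  Expand √5 as a continued fraction. a₀ = ⌊√5⌋ = 2; iterate m_{k+1} = d_k·a_k − m_k, d_{k+1} = (5 − m_{k+1}²)/d_k, a_{k+1} = ⌊(a₀ + m_{k+1})/d_{k+1}⌋ (starting m₀ = 0, d₀ = 1), with convergents p_k = a_k·p_{k-1} + p_{k-2}, q_k = a_k·q_{k-1} + q_{k-2} (p₋₁ = 1, q₋₁ = 0):
  k = 0: a₀ = 2; p₀/q₀ = 2/1; p₀² − 5·q₀² = 4 − 5 = -1.
  k = 1: m = 2, d = 1, a = ⌊(2 + 2)/1⌋ = 4; p/q = (4·2 + 1)/(4·1 + 0) = 9/4; p² − 5·q² = 81 − 80 = 1.
  The first convergent with p² − 5·q² = 1 gives the fundamental solution (x₁, y₁) = (9, 4).
Step 2: Apply the recurrence (x_{n+1}, y_{n+1}) = (x₁x_n + 5y₁y_n, x₁y_n + y₁x_n) repeatedly.
  From (x_1, y_1) = (9, 4): x_2 = 9·9 + 5·4·4 = 161; y_2 = 9·4 + 4·9 = 72.
Step 3: Verify x_2² - 5·y_2² = 25921 - 25920 = 1 (should be 1). ✓

(x_1, y_1) = (9, 4); (x_2, y_2) = (161, 72).


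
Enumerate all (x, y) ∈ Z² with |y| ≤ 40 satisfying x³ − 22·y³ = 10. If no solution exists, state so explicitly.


The equation is x³ - 22y³ = 10. For fixed y, x³ = 22·y³ + 10, so a solution requires the RHS to be a perfect cube.
Strategy: iterate y from -40 to 40, compute RHS = 22·y³ + 10, and check whether it is a (positive or negative) perfect cube.
Check small values of y:
  y = 0: RHS = 10 is not a perfect cube.
  y = 1: RHS = 32 is not a perfect cube.
  y = -1: RHS = -12 is not a perfect cube.
  y = 2: RHS = 186 is not a perfect cube.
  y = -2: RHS = -166 is not a perfect cube.
  y = 3: RHS = 604 is not a perfect cube.
  y = -3: RHS = -584 is not a perfect cube.
Continuing the search up to |y| = 40 finds no solutions either.
No (x, y) in the scanned range satisfies the equation.

No integer solutions with |y| ≤ 40.


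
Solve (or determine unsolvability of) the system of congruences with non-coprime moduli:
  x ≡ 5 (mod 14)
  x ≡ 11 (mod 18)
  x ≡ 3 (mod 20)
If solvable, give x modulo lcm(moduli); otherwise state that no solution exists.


Moduli 14, 18, 20 are not pairwise coprime, so CRT works modulo lcm(m_i) when all pairwise compatibility conditions hold.
Pairwise compatibility: gcd(m_i, m_j) must divide a_i - a_j for every pair.
Merge one congruence at a time:
  Start: x ≡ 5 (mod 14).
  Combine with x ≡ 11 (mod 18): gcd(14, 18) = 2; 11 - 5 = 6, which IS divisible by 2, so compatible.
    Write x = 5 + 14·t and substitute into x ≡ 11 (mod 18): 14·t ≡ 11 − 5 = 6 (mod 18).
    Divide the congruence (and modulus) by g = 2: 7·t ≡ 3 (mod 9).
    The inverse of 7 mod 9 is 4 (since 7·4 = 28 = 3·9 + 1), so t ≡ 4·3 = 12 ≡ 3 (mod 9).
    Then x = 5 + 14·3 = 47, valid modulo lcm(14, 18) = 126: x ≡ 47 (mod 126).
  Combine with x ≡ 3 (mod 20): gcd(126, 20) = 2; 3 - 47 = -44, which IS divisible by 2, so compatible.
    Write x = 47 + 126·t and substitute into x ≡ 3 (mod 20): 126·t ≡ 3 − 47 = -44 (mod 20).
    Divide the congruence (and modulus) by g = 2: 63·t ≡ -22 (mod 10).
    Reduce coefficients mod 10: 3·t ≡ 8 (mod 10).
    The inverse of 3 mod 10 is 7 (since 3·7 = 21 = 2·10 + 1), so t ≡ 7·8 = 56 ≡ 6 (mod 10).
    Then x = 47 + 126·6 = 803, valid modulo lcm(126, 20) = 1260: x ≡ 803 (mod 1260).
Verify: 803 mod 14 = 5, 803 mod 18 = 11, 803 mod 20 = 3.

x ≡ 803 (mod 1260).


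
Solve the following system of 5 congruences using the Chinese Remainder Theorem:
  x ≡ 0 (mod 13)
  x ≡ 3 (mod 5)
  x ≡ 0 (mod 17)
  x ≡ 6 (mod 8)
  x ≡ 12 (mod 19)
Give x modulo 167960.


Product of moduli M = 13 · 5 · 17 · 8 · 19 = 167960.
Merge one congruence at a time:
  Start: x ≡ 0 (mod 13).
  Combine with x ≡ 3 (mod 5); new modulus lcm = 65.
    Write x = 0 + 13·t and substitute into x ≡ 3 (mod 5): 13·t ≡ 3 − 0 = 3 (mod 5).
    Reduce coefficients mod 5: 3·t ≡ 3 (mod 5).
    The inverse of 3 mod 5 is 2 (since 3·2 = 6 = 1·5 + 1), so t ≡ 2·3 = 6 ≡ 1 (mod 5).
    Then x = 0 + 13·1 = 13, valid modulo lcm(13, 5) = 65: x ≡ 13 (mod 65).
  Combine with x ≡ 0 (mod 17); new modulus lcm = 1105.
    Write x = 13 + 65·t and substitute into x ≡ 0 (mod 17): 65·t ≡ 0 − 13 = -13 (mod 17).
    Reduce coefficients mod 17: 14·t ≡ 4 (mod 17).
    The inverse of 14 mod 17 is 11 (since 14·11 = 154 = 9·17 + 1), so t ≡ 11·4 = 44 ≡ 10 (mod 17).
    Then x = 13 + 65·10 = 663, valid modulo lcm(65, 17) = 1105: x ≡ 663 (mod 1105).
  Combine with x ≡ 6 (mod 8); new modulus lcm = 8840.
    Write x = 663 + 1105·t and substitute into x ≡ 6 (mod 8): 1105·t ≡ 6 − 663 = -657 (mod 8).
    Reduce coefficients mod 8: 1·t ≡ 7 (mod 8).
    So t ≡ 7 (mod 8).
    Then x = 663 + 1105·7 = 8398, valid modulo lcm(1105, 8) = 8840: x ≡ 8398 (mod 8840).
  Combine with x ≡ 12 (mod 19); new modulus lcm = 167960.
    Write x = 8398 + 8840·t and substitute into x ≡ 12 (mod 19): 8840·t ≡ 12 − 8398 = -8386 (mod 19).
    Reduce coefficients mod 19: 5·t ≡ 12 (mod 19).
    The inverse of 5 mod 19 is 4 (since 5·4 = 20 = 1·19 + 1), so t ≡ 4·12 = 48 ≡ 10 (mod 19).
    Then x = 8398 + 8840·10 = 96798, valid modulo lcm(8840, 19) = 167960: x ≡ 96798 (mod 167960).
Verify against each original: 96798 mod 13 = 0, 96798 mod 5 = 3, 96798 mod 17 = 0, 96798 mod 8 = 6, 96798 mod 19 = 12.

x ≡ 96798 (mod 167960).


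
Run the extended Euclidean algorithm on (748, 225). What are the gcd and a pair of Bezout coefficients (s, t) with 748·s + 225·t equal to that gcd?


Euclidean algorithm on (748, 225) — divide until remainder is 0:
  748 = 3 · 225 + 73
  225 = 3 · 73 + 6
  73 = 12 · 6 + 1
  6 = 6 · 1 + 0
gcd(748, 225) = 1.
Track Bezout coefficients alongside the remainders: start with r₀ = 748 = a·1 + b·0 (s = 1, t = 0) and r₁ = 225 = a·0 + b·1 (s = 0, t = 1); each new remainder r_{k+1} = r_{k-1} − q_k·r_k inherits s_{k+1} = s_{k-1} − q_k·s_k, t_{k+1} = t_{k-1} − q_k·t_k, so r_k = a·s_k + b·t_k at every step:
  q = 3: r = 73, s = 1 − 3·0 = 1, t = 0 − 3·1 = -3  (check: 748·1 + 225·(-3) = 73)
  q = 3: r = 6, s = 0 − 3·1 = -3, t = 1 − 3·(-3) = 10  (check: 748·(-3) + 225·10 = 6)
  q = 12: r = 1, s = 1 − 12·(-3) = 37, t = -3 − 12·10 = -123  (check: 748·37 + 225·(-123) = 1)
The row with r = 1 (the gcd) gives the Bezout coefficients s = 37, t = -123.
Result: 748 · (37) + 225 · (-123) = 1.

gcd(748, 225) = 1; s = 37, t = -123 (check: 748·37 + 225·(-123) = 1).


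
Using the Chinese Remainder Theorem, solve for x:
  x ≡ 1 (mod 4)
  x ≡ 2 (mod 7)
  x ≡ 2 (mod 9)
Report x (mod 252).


Moduli 4, 7, 9 are pairwise coprime; by CRT there is a unique solution modulo M = 4 · 7 · 9 = 252.
Solve pairwise, accumulating the modulus:
  Start with x ≡ 1 (mod 4).
  Combine with x ≡ 2 (mod 7): since gcd(4, 7) = 1, we get a unique residue mod 28.
    Write x = 1 + 4·t and substitute into x ≡ 2 (mod 7): 4·t ≡ 2 − 1 = 1 (mod 7).
    The inverse of 4 mod 7 is 2 (since 4·2 = 8 = 1·7 + 1), so t ≡ 2·1 = 2 ≡ 2 (mod 7).
    Then x = 1 + 4·2 = 9, valid modulo lcm(4, 7) = 28: x ≡ 9 (mod 28).
  Combine with x ≡ 2 (mod 9): since gcd(28, 9) = 1, we get a unique residue mod 252.
    Write x = 9 + 28·t and substitute into x ≡ 2 (mod 9): 28·t ≡ 2 − 9 = -7 (mod 9).
    Reduce coefficients mod 9: 1·t ≡ 2 (mod 9).
    So t ≡ 2 (mod 9).
    Then x = 9 + 28·2 = 65, valid modulo lcm(28, 9) = 252: x ≡ 65 (mod 252).
Verify: 65 mod 4 = 1 ✓, 65 mod 7 = 2 ✓, 65 mod 9 = 2 ✓.

x ≡ 65 (mod 252).


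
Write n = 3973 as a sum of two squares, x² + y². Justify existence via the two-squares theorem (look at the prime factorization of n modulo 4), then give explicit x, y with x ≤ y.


Step 1: Factor n = 3973 = 29 · 137.
Step 2: Check the mod-4 condition on each prime factor: 29 ≡ 1 (mod 4), exponent 1; 137 ≡ 1 (mod 4), exponent 1.
All primes ≡ 3 (mod 4) appear to even exponent (or don't appear), so by the two-squares theorem n IS expressible as a sum of two squares.
Step 3: Build a representation. Here n = 29 · 137 is a product of primes ≡ 1 (mod 4). Each prime p ≡ 1 (mod 4) is itself a sum of two squares; find a² by testing p − a² for a perfect square:
  29: 29 − 1² = 28, 29 − 2² = 25 = 5² ⇒ 29 = 2² + 5².
  137: 137 − 1² = 136, 137 − 2² = 133, 137 − 3² = 128, 137 − 4² = 121 = 11² ⇒ 137 = 4² + 11².
  Combine using the Brahmagupta–Fibonacci identity (a² + b²)(c² + d²) = (ac − bd)² + (ad + bc)² = (ac + bd)² + (ad − bc)²:
  29 · 137 = 3973: from (2² + 5²)(4² + 11²), take (2·4 − 5·11, 2·11 + 5·4) = (8 − 55, 22 + 20) = (-47, 42); dropping signs (only squares matter) gives (47, 42); check 47² + 42² = 2209 + 1764 = 3973 ✓.
Step 4: Order so x ≤ y and verify: 42² + 47² = 1764 + 2209 = 3973 = n. ✓

n = 3973 = 42² + 47² (one valid representation with x ≤ y).


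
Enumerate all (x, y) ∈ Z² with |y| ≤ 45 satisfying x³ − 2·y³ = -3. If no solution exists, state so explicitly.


The equation is x³ - 2y³ = -3. For fixed y, x³ = 2·y³ − 3, so a solution requires the RHS to be a perfect cube.
Strategy: iterate y from -45 to 45, compute RHS = 2·y³ − 3, and check whether it is a (positive or negative) perfect cube.
Check small values of y:
  y = 0: RHS = -3 is not a perfect cube.
  y = 1: RHS = -1 = (-1)³ ⇒ x = -1 works.
  y = -1: RHS = -5 is not a perfect cube.
  y = 2: RHS = 13 is not a perfect cube.
  y = -2: RHS = -19 is not a perfect cube.
  y = 3: RHS = 51 is not a perfect cube.
  y = -3: RHS = -57 is not a perfect cube.
Continuing, at y = 4: RHS = 125 = (5)³ ⇒ x = 5 works.
Searching the remaining y in |y| ≤ 45 finds no further solutions.
Collected solutions: (-1, 1), (5, 4).

Solutions (with |y| ≤ 45): (-1, 1), (5, 4).


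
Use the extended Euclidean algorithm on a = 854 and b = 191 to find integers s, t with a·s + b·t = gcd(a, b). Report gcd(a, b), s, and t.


Euclidean algorithm on (854, 191) — divide until remainder is 0:
  854 = 4 · 191 + 90
  191 = 2 · 90 + 11
  90 = 8 · 11 + 2
  11 = 5 · 2 + 1
  2 = 2 · 1 + 0
gcd(854, 191) = 1.
Track Bezout coefficients alongside the remainders: start with r₀ = 854 = a·1 + b·0 (s = 1, t = 0) and r₁ = 191 = a·0 + b·1 (s = 0, t = 1); each new remainder r_{k+1} = r_{k-1} − q_k·r_k inherits s_{k+1} = s_{k-1} − q_k·s_k, t_{k+1} = t_{k-1} − q_k·t_k, so r_k = a·s_k + b·t_k at every step:
  q = 4: r = 90, s = 1 − 4·0 = 1, t = 0 − 4·1 = -4  (check: 854·1 + 191·(-4) = 90)
  q = 2: r = 11, s = 0 − 2·1 = -2, t = 1 − 2·(-4) = 9  (check: 854·(-2) + 191·9 = 11)
  q = 8: r = 2, s = 1 − 8·(-2) = 17, t = -4 − 8·9 = -76  (check: 854·17 + 191·(-76) = 2)
  q = 5: r = 1, s = -2 − 5·17 = -87, t = 9 − 5·(-76) = 389  (check: 854·(-87) + 191·389 = 1)
The row with r = 1 (the gcd) gives the Bezout coefficients s = -87, t = 389.
Result: 854 · (-87) + 191 · (389) = 1.

gcd(854, 191) = 1; s = -87, t = 389 (check: 854·(-87) + 191·389 = 1).


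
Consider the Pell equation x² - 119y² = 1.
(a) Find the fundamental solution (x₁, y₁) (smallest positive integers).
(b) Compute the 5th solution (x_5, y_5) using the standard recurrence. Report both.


Step 1: Find the fundamental solution (x₁, y₁) of x² - 119y² = 1.
  Expand √119 as a continued fraction. a₀ = ⌊√119⌋ = 10; iterate m_{k+1} = d_k·a_k − m_k, d_{k+1} = (119 − m_{k+1}²)/d_k, a_{k+1} = ⌊(a₀ + m_{k+1})/d_{k+1}⌋ (starting m₀ = 0, d₀ = 1), with convergents p_k = a_k·p_{k-1} + p_{k-2}, q_k = a_k·q_{k-1} + q_{k-2} (p₋₁ = 1, q₋₁ = 0):
  k = 0: a₀ = 10; p₀/q₀ = 10/1; p₀² − 119·q₀² = 100 − 119 = -19.
  k = 1: m = 10, d = 19, a = ⌊(10 + 10)/19⌋ = 1; p/q = (1·10 + 1)/(1·1 + 0) = 11/1; p² − 119·q² = 121 − 119 = 2.
  k = 2: m = 9, d = 2, a = ⌊(10 + 9)/2⌋ = 9; p/q = (9·11 + 10)/(9·1 + 1) = 109/10; p² − 119·q² = 11881 − 11900 = -19.
  k = 3: m = 9, d = 19, a = ⌊(10 + 9)/19⌋ = 1; p/q = (1·109 + 11)/(1·10 + 1) = 120/11; p² − 119·q² = 14400 − 14399 = 1.
  The first convergent with p² − 119·q² = 1 gives the fundamental solution (x₁, y₁) = (120, 11).
Step 2: Apply the recurrence (x_{n+1}, y_{n+1}) = (x₁x_n + 119y₁y_n, x₁y_n + y₁x_n) repeatedly.
  From (x_1, y_1) = (120, 11): x_2 = 120·120 + 119·11·11 = 28799; y_2 = 120·11 + 11·120 = 2640.
  From (x_2, y_2) = (28799, 2640): x_3 = 120·28799 + 119·11·2640 = 6911640; y_3 = 120·2640 + 11·28799 = 633589.
  From (x_3, y_3) = (6911640, 633589): x_4 = 120·6911640 + 119·11·633589 = 1658764801; y_4 = 120·633589 + 11·6911640 = 152058720.
  From (x_4, y_4) = (1658764801, 152058720): x_5 = 120·1658764801 + 119·11·152058720 = 398096640600; y_5 = 120·152058720 + 11·1658764801 = 36493459211.
Step 3: Verify x_5² - 119·y_5² = 158480935257005568360000 - 158480935257005568359999 = 1 (should be 1). ✓

(x_1, y_1) = (120, 11); (x_5, y_5) = (398096640600, 36493459211).
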